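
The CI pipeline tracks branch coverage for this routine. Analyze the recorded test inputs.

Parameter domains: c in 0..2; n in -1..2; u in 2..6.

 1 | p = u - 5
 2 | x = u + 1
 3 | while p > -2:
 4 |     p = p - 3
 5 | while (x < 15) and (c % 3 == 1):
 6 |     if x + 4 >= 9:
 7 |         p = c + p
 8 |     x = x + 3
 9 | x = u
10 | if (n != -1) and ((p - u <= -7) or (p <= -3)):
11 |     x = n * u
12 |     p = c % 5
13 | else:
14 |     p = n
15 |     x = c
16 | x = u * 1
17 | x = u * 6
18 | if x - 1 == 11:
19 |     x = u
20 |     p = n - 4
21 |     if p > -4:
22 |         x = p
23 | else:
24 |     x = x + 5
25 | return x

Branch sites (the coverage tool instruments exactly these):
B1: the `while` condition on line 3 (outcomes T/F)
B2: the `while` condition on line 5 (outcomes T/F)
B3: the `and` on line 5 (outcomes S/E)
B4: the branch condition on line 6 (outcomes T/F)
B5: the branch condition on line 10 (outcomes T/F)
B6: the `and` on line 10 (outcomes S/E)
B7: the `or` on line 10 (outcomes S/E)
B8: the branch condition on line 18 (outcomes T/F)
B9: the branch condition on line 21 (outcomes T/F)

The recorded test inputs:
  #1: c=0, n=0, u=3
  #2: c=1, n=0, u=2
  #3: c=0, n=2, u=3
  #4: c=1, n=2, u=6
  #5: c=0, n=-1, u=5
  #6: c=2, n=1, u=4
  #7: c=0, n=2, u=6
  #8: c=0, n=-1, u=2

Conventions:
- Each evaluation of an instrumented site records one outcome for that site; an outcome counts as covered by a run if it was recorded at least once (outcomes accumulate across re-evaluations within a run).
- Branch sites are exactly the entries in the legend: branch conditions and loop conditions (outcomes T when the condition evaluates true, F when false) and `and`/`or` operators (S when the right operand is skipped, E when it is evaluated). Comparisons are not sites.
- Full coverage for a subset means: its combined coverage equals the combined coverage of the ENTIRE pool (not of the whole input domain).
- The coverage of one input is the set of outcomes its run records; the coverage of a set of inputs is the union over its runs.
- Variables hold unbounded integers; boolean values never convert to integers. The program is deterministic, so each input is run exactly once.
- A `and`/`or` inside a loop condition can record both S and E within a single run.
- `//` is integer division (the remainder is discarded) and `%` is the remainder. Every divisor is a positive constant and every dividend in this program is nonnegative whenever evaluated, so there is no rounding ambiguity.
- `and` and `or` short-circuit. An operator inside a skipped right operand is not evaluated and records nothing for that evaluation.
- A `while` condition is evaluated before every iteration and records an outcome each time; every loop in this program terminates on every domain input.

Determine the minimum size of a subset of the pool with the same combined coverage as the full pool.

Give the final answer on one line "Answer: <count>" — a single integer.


input #1 (c=0, n=0, u=3): events B1->F, B3->E, B2->F, B6->E, B7->E, B5->F, B8->F; covers B1=F, B2=F, B3=E, B5=F, B6=E, B7=E, B8=F
input #2 (c=1, n=0, u=2): events B1->F, B3->E, B2->T, B4->F, B3->E, B2->T, B4->T, B3->E, B2->T, B4->T, B3->E, B2->T, B4->T, B3->S, ...; covers B1=F, B2=T, B2=F, B3=S, B3=E, B4=T, B4=F, B5=F, B6=E, B7=E, B8=T, B9=F
input #3 (c=0, n=2, u=3): events B1->F, B3->E, B2->F, B6->E, B7->E, B5->F, B8->F; covers B1=F, B2=F, B3=E, B5=F, B6=E, B7=E, B8=F
input #4 (c=1, n=2, u=6): events B1->T, B1->F, B3->E, B2->T, B4->T, B3->E, B2->T, B4->T, B3->E, B2->T, B4->T, B3->S, B2->F, B6->E, ...; covers B1=T, B1=F, B2=T, B2=F, B3=S, B3=E, B4=T, B5=F, B6=E, B7=E, B8=F
input #5 (c=0, n=-1, u=5): events B1->T, B1->F, B3->E, B2->F, B6->S, B5->F, B8->F; covers B1=T, B1=F, B2=F, B3=E, B5=F, B6=S, B8=F
input #6 (c=2, n=1, u=4): events B1->T, B1->F, B3->E, B2->F, B6->E, B7->S, B5->T, B8->F; covers B1=T, B1=F, B2=F, B3=E, B5=T, B6=E, B7=S, B8=F
input #7 (c=0, n=2, u=6): events B1->T, B1->F, B3->E, B2->F, B6->E, B7->S, B5->T, B8->F; covers B1=T, B1=F, B2=F, B3=E, B5=T, B6=E, B7=S, B8=F
input #8 (c=0, n=-1, u=2): events B1->F, B3->E, B2->F, B6->S, B5->F, B8->T, B9->F; covers B1=F, B2=F, B3=E, B5=F, B6=S, B8=T, B9=F
pool-wide coverage (17 outcomes): B1=T, B1=F, B2=T, B2=F, B3=S, B3=E, B4=T, B4=F, B5=T, B5=F, B6=S, B6=E, B7=S, B7=E, B8=T, B8=F, B9=F
size 1 is not enough: best union over all size-1 subsets is 12/17
size 2 is not enough: best union over all size-2 subsets is 16/17
inputs {2, 5, 6} (size 3) cover everything; no size-3 subset with a lexicographically smaller index list covers all 17
Answer: 3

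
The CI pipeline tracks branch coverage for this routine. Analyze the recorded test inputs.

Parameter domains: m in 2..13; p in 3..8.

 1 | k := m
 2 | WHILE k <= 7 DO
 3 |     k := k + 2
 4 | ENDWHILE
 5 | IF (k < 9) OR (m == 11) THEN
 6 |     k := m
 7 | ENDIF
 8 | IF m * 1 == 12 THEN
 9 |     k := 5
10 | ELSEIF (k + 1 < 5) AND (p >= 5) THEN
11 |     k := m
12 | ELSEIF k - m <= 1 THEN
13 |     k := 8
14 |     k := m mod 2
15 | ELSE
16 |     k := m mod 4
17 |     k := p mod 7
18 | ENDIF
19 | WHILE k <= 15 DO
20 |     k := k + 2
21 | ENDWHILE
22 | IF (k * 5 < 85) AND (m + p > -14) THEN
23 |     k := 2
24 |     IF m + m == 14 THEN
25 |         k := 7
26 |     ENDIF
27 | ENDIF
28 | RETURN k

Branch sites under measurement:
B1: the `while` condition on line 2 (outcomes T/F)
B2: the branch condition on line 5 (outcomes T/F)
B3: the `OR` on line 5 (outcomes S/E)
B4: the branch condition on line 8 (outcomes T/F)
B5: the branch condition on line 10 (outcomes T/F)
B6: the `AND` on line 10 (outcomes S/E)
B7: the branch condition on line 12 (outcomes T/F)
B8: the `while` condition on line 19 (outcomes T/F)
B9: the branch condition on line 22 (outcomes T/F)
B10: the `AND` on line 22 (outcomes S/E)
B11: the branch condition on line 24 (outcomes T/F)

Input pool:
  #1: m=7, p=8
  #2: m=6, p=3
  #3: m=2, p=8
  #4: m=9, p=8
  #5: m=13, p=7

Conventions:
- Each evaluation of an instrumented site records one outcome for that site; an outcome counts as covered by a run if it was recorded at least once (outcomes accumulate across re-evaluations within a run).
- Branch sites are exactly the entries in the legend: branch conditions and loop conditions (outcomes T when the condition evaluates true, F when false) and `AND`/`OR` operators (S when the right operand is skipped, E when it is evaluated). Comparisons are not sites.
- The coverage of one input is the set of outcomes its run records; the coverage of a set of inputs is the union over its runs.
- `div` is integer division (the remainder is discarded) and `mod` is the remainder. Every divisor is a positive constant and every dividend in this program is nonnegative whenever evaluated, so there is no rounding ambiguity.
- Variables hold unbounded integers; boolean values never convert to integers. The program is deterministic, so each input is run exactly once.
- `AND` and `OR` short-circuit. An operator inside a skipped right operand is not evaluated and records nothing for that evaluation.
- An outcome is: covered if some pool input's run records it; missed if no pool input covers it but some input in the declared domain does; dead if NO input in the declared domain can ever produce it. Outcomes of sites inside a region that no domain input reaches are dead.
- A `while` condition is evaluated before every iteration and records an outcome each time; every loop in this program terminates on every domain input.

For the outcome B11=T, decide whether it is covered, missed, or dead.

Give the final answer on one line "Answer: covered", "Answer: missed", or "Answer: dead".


no pool input records B11=T
but domain input (m=7, p=4) does record it -> reachable, so missed
Answer: missed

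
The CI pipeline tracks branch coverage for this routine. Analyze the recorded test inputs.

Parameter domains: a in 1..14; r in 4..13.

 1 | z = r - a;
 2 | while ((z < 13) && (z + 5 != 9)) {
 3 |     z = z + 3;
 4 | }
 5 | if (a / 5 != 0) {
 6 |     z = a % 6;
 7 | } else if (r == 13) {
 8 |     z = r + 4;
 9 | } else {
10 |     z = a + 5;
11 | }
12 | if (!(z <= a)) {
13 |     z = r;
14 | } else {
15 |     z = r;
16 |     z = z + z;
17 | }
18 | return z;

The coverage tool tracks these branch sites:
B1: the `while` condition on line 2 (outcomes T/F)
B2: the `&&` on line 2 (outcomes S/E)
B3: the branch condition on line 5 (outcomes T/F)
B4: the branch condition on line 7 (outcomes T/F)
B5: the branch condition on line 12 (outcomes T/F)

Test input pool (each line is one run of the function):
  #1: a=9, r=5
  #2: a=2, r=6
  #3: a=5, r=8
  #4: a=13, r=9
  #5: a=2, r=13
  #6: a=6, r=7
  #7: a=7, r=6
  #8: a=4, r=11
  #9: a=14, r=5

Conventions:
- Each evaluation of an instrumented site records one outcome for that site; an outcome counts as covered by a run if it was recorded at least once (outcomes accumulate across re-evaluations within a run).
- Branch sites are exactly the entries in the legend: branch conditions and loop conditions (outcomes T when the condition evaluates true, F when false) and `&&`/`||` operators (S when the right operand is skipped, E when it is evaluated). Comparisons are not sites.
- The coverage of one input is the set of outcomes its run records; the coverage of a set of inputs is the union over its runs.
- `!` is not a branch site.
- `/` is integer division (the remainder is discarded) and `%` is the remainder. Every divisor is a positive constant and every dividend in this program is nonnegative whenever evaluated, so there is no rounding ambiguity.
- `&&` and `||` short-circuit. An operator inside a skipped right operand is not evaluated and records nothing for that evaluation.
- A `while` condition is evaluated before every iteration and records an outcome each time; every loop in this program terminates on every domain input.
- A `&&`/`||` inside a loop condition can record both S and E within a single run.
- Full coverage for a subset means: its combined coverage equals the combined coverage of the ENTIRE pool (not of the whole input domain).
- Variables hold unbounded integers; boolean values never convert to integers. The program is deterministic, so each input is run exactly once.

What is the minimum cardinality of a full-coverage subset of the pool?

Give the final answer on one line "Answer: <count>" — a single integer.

input #1 (a=9, r=5): events B2->E, B1->T, B2->E, B1->T, B2->E, B1->T, B2->E, B1->T, B2->E, B1->T, B2->E, B1->T, B2->S, B1->F, ...; covers B1=T, B1=F, B2=S, B2=E, B3=T, B5=F
input #2 (a=2, r=6): events B2->E, B1->F, B3->F, B4->F, B5->T; covers B1=F, B2=E, B3=F, B4=F, B5=T
input #3 (a=5, r=8): events B2->E, B1->T, B2->E, B1->T, B2->E, B1->T, B2->E, B1->T, B2->S, B1->F, B3->T, B5->F; covers B1=T, B1=F, B2=S, B2=E, B3=T, B5=F
input #4 (a=13, r=9): events B2->E, B1->T, B2->E, B1->T, B2->E, B1->T, B2->E, B1->T, B2->E, B1->T, B2->E, B1->T, B2->S, B1->F, ...; covers B1=T, B1=F, B2=S, B2=E, B3=T, B5=F
input #5 (a=2, r=13): events B2->E, B1->T, B2->S, B1->F, B3->F, B4->T, B5->T; covers B1=T, B1=F, B2=S, B2=E, B3=F, B4=T, B5=T
input #6 (a=6, r=7): events B2->E, B1->T, B2->E, B1->F, B3->T, B5->F; covers B1=T, B1=F, B2=E, B3=T, B5=F
input #7 (a=7, r=6): events B2->E, B1->T, B2->E, B1->T, B2->E, B1->T, B2->E, B1->T, B2->E, B1->T, B2->S, B1->F, B3->T, B5->F; covers B1=T, B1=F, B2=S, B2=E, B3=T, B5=F
input #8 (a=4, r=11): events B2->E, B1->T, B2->E, B1->T, B2->S, B1->F, B3->F, B4->F, B5->T; covers B1=T, B1=F, B2=S, B2=E, B3=F, B4=F, B5=T
input #9 (a=14, r=5): events B2->E, B1->T, B2->E, B1->T, B2->E, B1->T, B2->E, B1->T, B2->E, B1->T, B2->E, B1->T, B2->E, B1->T, ...; covers B1=T, B1=F, B2=S, B2=E, B3=T, B5=F
together the pool reaches 10 outcomes: B1=T, B1=F, B2=S, B2=E, B3=T, B3=F, B4=T, B4=F, B5=T, B5=F
no size-1 subset reaches all 10 outcomes (best union: 7/10)
no size-2 subset reaches all 10 outcomes (best union: 9/10)
size 3: inputs {1, 2, 5} cover all 10 outcomes, and no lexicographically smaller subset of this size does

Answer: 3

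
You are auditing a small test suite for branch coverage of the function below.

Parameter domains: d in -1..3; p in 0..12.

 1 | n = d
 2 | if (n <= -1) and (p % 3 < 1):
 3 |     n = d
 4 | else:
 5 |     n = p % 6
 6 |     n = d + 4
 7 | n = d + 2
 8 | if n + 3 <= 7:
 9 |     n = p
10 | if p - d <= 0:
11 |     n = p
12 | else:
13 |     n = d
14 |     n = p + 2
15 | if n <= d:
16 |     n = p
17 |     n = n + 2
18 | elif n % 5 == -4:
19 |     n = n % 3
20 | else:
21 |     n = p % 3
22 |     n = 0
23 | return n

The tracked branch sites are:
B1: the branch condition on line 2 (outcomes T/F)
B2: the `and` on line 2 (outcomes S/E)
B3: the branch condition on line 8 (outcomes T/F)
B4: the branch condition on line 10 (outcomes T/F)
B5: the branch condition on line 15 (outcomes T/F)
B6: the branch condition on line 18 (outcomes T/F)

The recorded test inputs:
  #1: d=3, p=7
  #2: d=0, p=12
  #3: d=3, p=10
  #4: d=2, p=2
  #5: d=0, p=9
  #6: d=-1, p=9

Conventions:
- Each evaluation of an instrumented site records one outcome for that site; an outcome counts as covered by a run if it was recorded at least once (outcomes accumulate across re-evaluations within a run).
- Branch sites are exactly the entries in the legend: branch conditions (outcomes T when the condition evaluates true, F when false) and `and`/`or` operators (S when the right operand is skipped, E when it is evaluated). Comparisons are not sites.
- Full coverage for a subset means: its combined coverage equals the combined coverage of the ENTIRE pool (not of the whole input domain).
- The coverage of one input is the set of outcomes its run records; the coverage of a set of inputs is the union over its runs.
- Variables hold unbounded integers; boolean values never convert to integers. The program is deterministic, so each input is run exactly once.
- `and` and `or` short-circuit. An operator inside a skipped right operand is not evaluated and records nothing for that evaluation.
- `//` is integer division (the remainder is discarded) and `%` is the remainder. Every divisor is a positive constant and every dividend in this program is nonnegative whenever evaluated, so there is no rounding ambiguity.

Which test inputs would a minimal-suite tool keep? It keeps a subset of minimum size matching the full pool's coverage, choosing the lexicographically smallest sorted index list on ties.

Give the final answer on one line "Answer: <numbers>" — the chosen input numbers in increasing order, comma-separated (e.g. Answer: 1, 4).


test 1 (d=3, p=7) fires B2->S, B1->F, B3->F, B4->F, B5->F, B6->F; hits B1=F, B2=S, B3=F, B4=F, B5=F, B6=F
test 2 (d=0, p=12) fires B2->S, B1->F, B3->T, B4->F, B5->F, B6->F; hits B1=F, B2=S, B3=T, B4=F, B5=F, B6=F
test 3 (d=3, p=10) fires B2->S, B1->F, B3->F, B4->F, B5->F, B6->F; hits B1=F, B2=S, B3=F, B4=F, B5=F, B6=F
test 4 (d=2, p=2) fires B2->S, B1->F, B3->T, B4->T, B5->T; hits B1=F, B2=S, B3=T, B4=T, B5=T
test 5 (d=0, p=9) fires B2->S, B1->F, B3->T, B4->F, B5->F, B6->F; hits B1=F, B2=S, B3=T, B4=F, B5=F, B6=F
test 6 (d=-1, p=9) fires B2->E, B1->T, B3->T, B4->F, B5->F, B6->F; hits B1=T, B2=E, B3=T, B4=F, B5=F, B6=F
union over all inputs: B1=T, B1=F, B2=S, B2=E, B3=T, B3=F, B4=T, B4=F, B5=T, B5=F, B6=F (11 outcomes)
checked all size-1 subsets: none covers 11 outcomes (max 6/11)
checked all size-2 subsets: none covers 11 outcomes (max 10/11)
inputs {1, 4, 6} (size 3) cover everything; no size-3 subset with a lexicographically smaller index list covers all 11
Answer: 1, 4, 6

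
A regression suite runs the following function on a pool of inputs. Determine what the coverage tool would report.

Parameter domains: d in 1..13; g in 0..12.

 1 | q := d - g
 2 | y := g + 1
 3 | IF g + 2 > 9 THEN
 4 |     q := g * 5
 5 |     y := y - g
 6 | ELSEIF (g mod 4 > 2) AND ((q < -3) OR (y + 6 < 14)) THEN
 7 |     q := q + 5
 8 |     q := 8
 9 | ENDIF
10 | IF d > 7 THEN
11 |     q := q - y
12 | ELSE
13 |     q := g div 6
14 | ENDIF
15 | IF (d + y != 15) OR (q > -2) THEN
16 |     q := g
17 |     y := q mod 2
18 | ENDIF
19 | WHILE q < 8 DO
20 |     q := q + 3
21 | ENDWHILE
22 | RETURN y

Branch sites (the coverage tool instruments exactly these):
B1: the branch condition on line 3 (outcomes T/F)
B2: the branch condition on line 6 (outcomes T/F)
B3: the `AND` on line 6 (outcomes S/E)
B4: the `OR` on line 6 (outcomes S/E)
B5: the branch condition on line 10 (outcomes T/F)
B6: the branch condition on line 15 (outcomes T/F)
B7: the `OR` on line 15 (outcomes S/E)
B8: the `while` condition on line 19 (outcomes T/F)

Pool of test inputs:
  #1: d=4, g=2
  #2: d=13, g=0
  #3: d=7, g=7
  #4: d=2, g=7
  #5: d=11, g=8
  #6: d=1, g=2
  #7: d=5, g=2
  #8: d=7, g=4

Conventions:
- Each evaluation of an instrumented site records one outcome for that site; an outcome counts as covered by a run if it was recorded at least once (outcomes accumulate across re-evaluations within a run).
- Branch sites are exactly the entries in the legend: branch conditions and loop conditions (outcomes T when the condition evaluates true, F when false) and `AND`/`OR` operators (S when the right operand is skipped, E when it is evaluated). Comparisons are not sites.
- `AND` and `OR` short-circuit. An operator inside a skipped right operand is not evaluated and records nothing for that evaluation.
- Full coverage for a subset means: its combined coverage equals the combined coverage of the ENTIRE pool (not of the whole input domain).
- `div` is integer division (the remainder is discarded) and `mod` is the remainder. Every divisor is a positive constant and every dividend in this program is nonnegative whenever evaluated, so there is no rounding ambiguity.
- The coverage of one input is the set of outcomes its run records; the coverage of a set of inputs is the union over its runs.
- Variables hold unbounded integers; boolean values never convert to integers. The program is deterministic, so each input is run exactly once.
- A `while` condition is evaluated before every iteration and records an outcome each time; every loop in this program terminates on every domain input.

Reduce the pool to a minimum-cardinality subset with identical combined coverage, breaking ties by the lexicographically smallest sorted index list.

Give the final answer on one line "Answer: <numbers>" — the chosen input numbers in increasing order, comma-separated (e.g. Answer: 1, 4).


test 1 (d=4, g=2) hits B1=F, B2=F, B3=S, B5=F, B6=T, B7=S, B8=T, B8=F
test 2 (d=13, g=0) hits B1=F, B2=F, B3=S, B5=T, B6=T, B7=S, B8=T, B8=F
test 3 (d=7, g=7) hits B1=F, B2=F, B3=E, B4=E, B5=F, B6=T, B7=E, B8=T, B8=F
test 4 (d=2, g=7) hits B1=F, B2=T, B3=E, B4=S, B5=F, B6=T, B7=S, B8=T, B8=F
test 5 (d=11, g=8) hits B1=T, B5=T, B6=T, B7=S, B8=F
test 6 (d=1, g=2) hits B1=F, B2=F, B3=S, B5=F, B6=T, B7=S, B8=T, B8=F
test 7 (d=5, g=2) hits B1=F, B2=F, B3=S, B5=F, B6=T, B7=S, B8=T, B8=F
test 8 (d=7, g=4) hits B1=F, B2=F, B3=S, B5=F, B6=T, B7=S, B8=T, B8=F
together the pool reaches 15 outcomes: B1=T, B1=F, B2=T, B2=F, B3=S, B3=E, B4=S, B4=E, B5=T, B5=F, B6=T, B7=S, B7=E, B8=T, B8=F
size 1 is not enough: best union over all size-1 subsets is 9/15
size 2 is not enough: best union over all size-2 subsets is 12/15
size 3 is not enough: best union over all size-3 subsets is 14/15
at size 4, {1, 3, 4, 5} reaches all 15 outcomes; every lexicographically earlier size-4 subset fails
Answer: 1, 3, 4, 5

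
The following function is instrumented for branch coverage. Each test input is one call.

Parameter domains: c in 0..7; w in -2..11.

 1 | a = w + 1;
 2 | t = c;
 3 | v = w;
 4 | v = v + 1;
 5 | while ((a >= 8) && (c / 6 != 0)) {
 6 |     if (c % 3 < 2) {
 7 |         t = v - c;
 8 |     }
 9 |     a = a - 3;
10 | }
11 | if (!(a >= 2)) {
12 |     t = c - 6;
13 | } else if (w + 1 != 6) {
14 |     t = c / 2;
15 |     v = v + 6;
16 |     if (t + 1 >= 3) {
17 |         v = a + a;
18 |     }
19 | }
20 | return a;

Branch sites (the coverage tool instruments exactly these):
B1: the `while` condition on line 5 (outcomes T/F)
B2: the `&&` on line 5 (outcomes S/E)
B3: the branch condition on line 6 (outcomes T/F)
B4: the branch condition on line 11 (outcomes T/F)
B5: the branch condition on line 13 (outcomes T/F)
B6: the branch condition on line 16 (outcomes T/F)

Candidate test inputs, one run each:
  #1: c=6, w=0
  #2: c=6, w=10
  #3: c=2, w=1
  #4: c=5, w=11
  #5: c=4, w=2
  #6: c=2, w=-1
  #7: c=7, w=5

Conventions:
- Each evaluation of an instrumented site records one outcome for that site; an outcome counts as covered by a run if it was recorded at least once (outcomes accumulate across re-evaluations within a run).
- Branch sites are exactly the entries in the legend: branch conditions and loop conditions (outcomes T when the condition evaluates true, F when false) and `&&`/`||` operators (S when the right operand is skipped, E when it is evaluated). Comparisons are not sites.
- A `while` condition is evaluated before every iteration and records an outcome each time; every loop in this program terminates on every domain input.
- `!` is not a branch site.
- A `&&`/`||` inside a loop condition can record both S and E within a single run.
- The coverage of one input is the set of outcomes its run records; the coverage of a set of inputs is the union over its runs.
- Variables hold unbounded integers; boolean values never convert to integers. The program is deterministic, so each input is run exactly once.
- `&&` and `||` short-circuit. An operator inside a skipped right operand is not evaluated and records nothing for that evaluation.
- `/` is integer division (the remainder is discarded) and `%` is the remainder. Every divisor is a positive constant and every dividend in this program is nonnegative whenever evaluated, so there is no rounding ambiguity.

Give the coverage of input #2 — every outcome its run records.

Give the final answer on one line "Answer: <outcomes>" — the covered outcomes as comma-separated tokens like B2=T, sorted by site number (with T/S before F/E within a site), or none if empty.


Simulating input #2 (c=6, w=10) step by step:
  B2->E, B1->T, B3->T, B2->E, B1->T, B3->T, B2->S, B1->F, B4->F, B5->T
  B6->T
collecting distinct outcomes: B1=T, B1=F, B2=S, B2=E, B3=T, B4=F, B5=T, B6=T
Answer: B1=T, B1=F, B2=S, B2=E, B3=T, B4=F, B5=T, B6=T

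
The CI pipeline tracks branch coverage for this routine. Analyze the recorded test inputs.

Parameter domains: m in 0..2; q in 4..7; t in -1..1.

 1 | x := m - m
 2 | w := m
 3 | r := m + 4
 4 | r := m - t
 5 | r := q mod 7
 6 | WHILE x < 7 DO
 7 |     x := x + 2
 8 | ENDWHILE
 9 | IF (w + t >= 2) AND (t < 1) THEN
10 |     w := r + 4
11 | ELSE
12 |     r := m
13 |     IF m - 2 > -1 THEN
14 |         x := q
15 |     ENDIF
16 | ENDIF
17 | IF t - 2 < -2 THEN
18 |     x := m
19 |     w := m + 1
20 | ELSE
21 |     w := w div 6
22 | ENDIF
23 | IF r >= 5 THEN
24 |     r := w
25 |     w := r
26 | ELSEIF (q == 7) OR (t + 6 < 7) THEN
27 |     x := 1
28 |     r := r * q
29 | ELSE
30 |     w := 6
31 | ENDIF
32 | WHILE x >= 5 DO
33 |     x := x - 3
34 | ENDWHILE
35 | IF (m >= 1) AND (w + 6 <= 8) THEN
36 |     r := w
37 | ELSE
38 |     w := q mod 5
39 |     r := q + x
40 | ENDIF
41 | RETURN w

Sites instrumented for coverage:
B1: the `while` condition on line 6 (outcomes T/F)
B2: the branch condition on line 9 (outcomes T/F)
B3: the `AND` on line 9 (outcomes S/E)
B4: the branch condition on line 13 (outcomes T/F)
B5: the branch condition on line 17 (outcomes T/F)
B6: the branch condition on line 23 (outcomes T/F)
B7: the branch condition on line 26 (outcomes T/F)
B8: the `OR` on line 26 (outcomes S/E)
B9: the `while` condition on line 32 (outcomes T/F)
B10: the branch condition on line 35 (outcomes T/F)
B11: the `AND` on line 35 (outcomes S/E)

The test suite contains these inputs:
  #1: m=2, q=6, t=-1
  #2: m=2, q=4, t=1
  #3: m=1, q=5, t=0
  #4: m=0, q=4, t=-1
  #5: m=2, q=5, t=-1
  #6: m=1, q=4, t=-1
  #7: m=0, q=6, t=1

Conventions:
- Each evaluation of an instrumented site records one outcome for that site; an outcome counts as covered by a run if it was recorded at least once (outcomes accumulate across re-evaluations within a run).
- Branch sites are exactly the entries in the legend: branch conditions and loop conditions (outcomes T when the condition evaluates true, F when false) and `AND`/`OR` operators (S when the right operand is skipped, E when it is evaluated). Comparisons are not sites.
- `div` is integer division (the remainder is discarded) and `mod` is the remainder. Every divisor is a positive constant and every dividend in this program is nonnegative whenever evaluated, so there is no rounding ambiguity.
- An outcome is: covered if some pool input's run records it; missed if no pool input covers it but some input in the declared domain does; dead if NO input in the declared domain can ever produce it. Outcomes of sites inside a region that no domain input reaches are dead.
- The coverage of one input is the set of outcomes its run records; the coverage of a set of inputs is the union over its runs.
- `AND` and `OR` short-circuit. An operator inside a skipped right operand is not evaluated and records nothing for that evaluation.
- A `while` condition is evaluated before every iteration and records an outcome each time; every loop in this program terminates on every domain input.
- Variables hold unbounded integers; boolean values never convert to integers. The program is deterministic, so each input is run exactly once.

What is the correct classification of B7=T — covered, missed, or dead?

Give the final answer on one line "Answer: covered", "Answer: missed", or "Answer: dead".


B7=T is recorded by pool input(s) 1, 3, 4, 5, 6 -> covered
Answer: covered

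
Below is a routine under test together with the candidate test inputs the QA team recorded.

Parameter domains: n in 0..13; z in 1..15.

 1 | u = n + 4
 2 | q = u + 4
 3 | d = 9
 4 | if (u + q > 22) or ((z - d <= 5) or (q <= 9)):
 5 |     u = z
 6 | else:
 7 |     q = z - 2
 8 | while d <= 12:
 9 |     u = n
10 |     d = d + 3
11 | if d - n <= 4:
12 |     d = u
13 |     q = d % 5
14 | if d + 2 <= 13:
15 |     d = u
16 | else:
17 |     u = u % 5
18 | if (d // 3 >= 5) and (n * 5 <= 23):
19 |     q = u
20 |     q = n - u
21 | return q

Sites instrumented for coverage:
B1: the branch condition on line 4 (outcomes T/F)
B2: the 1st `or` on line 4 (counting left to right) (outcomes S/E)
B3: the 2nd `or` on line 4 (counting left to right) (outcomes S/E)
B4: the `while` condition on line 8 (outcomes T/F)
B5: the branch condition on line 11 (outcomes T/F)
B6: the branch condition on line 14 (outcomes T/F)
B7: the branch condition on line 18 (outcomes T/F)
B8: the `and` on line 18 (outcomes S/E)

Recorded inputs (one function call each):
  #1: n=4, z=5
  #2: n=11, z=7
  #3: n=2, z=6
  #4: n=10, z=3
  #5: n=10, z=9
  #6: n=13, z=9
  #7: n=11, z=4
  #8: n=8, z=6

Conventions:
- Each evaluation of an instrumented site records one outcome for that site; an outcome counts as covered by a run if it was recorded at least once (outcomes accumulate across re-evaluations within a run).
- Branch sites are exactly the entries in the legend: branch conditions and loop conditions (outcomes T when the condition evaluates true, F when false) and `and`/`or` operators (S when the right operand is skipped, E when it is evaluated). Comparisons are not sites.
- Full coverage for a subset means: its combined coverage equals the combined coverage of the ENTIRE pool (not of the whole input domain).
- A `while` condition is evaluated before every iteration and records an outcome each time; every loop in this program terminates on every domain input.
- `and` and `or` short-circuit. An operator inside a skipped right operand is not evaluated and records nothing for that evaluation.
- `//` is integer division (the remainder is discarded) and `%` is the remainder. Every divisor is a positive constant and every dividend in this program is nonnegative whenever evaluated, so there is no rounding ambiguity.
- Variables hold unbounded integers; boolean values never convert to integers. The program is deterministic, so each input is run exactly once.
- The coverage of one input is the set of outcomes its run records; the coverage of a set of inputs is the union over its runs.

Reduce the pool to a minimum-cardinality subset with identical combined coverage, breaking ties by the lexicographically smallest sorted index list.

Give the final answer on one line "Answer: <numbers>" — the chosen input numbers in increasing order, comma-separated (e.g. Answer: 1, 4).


test 1 (n=4, z=5) hits B1=T, B2=E, B3=S, B4=T, B4=F, B5=F, B6=F, B7=T, B8=E
test 2 (n=11, z=7) hits B1=T, B2=S, B4=T, B4=F, B5=T, B6=T, B7=F, B8=S
test 3 (n=2, z=6) hits B1=T, B2=E, B3=S, B4=T, B4=F, B5=F, B6=F, B7=T, B8=E
test 4 (n=10, z=3) hits B1=T, B2=S, B4=T, B4=F, B5=F, B6=F, B7=F, B8=E
test 5 (n=10, z=9) hits B1=T, B2=S, B4=T, B4=F, B5=F, B6=F, B7=F, B8=E
test 6 (n=13, z=9) hits B1=T, B2=S, B4=T, B4=F, B5=T, B6=F, B7=F, B8=S
test 7 (n=11, z=4) hits B1=T, B2=S, B4=T, B4=F, B5=T, B6=T, B7=F, B8=S
test 8 (n=8, z=6) hits B1=T, B2=S, B4=T, B4=F, B5=F, B6=F, B7=F, B8=E
the full pool covers 14 outcomes: B1=T, B2=S, B2=E, B3=S, B4=T, B4=F, B5=T, B5=F, B6=T, B6=F, B7=T, B7=F, B8=S, B8=E
every size-1 subset falls short of the 14 outcomes (best: 9/14)
inputs {1, 2} (size 2) cover everything; no size-2 subset with a lexicographically smaller index list covers all 14
Answer: 1, 2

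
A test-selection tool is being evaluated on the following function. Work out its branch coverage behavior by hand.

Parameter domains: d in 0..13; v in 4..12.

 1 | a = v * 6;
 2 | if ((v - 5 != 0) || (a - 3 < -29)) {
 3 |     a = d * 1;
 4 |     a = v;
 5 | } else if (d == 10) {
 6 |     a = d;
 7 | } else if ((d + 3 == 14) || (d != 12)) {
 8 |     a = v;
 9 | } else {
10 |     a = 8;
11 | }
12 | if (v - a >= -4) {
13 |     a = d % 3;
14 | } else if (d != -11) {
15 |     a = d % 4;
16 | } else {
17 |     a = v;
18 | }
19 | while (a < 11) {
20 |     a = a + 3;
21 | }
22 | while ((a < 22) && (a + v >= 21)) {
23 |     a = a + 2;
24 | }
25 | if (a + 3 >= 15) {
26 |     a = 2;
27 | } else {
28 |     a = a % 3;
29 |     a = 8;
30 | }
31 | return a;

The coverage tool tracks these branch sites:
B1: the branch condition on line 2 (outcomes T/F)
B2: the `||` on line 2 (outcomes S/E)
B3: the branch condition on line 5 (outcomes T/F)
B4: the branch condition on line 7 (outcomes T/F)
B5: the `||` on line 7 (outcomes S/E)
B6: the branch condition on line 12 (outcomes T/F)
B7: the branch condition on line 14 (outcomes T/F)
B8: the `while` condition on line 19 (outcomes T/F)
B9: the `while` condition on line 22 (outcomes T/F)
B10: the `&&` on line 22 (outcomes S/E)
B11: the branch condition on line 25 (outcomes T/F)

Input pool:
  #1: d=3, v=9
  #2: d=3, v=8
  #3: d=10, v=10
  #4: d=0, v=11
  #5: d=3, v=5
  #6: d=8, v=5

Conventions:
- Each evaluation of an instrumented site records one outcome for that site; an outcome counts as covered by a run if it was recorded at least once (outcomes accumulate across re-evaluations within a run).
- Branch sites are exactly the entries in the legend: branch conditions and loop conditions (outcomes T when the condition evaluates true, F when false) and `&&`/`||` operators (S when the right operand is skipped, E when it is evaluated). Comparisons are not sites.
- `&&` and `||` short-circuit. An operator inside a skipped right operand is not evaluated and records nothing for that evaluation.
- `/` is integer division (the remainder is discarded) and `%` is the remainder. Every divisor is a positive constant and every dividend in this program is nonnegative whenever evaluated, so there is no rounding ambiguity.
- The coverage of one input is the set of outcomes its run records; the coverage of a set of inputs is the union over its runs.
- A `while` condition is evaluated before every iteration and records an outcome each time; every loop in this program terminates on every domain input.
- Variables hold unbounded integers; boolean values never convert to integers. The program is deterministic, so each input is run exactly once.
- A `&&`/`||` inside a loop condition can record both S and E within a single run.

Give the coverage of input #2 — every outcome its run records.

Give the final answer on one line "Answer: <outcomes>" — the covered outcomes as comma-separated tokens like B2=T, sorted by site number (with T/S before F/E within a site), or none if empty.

Simulating input #2 (d=3, v=8) step by step:
  B2->S, B1->T, B6->T, B8->T, B8->T, B8->T, B8->T, B8->F, B10->E, B9->F
  B11->T
deduplicating events, the covered set is: B1=T, B2=S, B6=T, B8=T, B8=F, B9=F, B10=E, B11=T

Answer: B1=T, B2=S, B6=T, B8=T, B8=F, B9=F, B10=E, B11=T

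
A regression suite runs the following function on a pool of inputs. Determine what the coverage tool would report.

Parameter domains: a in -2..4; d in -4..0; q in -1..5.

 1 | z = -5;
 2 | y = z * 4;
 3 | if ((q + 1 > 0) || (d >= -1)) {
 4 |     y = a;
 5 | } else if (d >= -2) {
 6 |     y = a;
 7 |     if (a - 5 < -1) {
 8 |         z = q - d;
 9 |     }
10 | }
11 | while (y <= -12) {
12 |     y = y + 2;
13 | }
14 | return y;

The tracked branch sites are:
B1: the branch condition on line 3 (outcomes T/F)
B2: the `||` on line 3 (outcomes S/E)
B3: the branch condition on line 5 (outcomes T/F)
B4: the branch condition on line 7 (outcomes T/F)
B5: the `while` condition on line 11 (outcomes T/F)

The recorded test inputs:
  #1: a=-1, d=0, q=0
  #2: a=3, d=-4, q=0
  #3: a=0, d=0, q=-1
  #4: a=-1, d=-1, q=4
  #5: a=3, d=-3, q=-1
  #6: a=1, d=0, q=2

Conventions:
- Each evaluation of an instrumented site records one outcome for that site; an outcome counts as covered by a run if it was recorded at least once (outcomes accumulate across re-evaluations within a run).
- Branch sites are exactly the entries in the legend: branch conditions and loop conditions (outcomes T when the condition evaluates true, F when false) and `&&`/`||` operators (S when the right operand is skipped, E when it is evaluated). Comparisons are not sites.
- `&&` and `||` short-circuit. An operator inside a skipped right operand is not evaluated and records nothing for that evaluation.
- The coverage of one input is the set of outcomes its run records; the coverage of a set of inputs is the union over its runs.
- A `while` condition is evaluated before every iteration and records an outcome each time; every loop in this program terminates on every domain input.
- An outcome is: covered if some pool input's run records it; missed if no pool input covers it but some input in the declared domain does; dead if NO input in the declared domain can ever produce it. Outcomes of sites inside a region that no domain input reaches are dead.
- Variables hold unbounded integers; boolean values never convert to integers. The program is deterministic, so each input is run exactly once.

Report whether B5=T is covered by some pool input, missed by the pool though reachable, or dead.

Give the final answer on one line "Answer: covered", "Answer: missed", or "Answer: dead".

B5=T is recorded by pool input(s) 5 -> covered

Answer: covered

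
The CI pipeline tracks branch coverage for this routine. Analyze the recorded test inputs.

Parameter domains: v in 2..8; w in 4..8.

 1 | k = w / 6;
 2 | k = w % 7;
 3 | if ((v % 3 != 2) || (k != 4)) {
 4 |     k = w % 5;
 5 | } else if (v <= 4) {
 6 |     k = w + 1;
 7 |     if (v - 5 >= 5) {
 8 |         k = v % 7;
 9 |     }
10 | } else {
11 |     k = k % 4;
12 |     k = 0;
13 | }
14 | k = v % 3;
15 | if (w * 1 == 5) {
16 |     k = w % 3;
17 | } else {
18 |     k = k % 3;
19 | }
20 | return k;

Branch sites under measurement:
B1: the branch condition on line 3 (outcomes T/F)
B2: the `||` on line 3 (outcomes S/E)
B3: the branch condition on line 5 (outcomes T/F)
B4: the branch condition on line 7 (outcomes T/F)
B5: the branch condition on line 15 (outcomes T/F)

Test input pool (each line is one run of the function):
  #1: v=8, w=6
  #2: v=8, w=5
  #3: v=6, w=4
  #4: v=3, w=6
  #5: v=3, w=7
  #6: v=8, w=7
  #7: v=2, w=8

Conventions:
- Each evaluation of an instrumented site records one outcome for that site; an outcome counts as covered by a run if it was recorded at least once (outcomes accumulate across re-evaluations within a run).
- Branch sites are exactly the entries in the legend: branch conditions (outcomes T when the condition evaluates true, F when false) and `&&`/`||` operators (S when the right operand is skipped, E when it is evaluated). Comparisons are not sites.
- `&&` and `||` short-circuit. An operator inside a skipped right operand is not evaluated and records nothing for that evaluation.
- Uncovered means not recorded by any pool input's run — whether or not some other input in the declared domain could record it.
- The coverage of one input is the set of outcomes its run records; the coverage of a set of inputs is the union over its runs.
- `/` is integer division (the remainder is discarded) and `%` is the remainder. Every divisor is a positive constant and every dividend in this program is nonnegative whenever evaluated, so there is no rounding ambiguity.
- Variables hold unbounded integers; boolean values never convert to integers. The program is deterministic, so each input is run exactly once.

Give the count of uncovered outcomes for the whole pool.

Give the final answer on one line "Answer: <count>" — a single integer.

test 1 (v=8, w=6) fires B2->E, B1->T, B5->F; hits B1=T, B2=E, B5=F
test 2 (v=8, w=5) fires B2->E, B1->T, B5->T; hits B1=T, B2=E, B5=T
test 3 (v=6, w=4) fires B2->S, B1->T, B5->F; hits B1=T, B2=S, B5=F
test 4 (v=3, w=6) fires B2->S, B1->T, B5->F; hits B1=T, B2=S, B5=F
test 5 (v=3, w=7) fires B2->S, B1->T, B5->F; hits B1=T, B2=S, B5=F
test 6 (v=8, w=7) fires B2->E, B1->T, B5->F; hits B1=T, B2=E, B5=F
test 7 (v=2, w=8) fires B2->E, B1->T, B5->F; hits B1=T, B2=E, B5=F
union over the pool: B1=T, B2=S, B2=E, B5=T, B5=F
uncovered (5 of 10): B1=F, B3=T, B3=F, B4=T, B4=F

Answer: 5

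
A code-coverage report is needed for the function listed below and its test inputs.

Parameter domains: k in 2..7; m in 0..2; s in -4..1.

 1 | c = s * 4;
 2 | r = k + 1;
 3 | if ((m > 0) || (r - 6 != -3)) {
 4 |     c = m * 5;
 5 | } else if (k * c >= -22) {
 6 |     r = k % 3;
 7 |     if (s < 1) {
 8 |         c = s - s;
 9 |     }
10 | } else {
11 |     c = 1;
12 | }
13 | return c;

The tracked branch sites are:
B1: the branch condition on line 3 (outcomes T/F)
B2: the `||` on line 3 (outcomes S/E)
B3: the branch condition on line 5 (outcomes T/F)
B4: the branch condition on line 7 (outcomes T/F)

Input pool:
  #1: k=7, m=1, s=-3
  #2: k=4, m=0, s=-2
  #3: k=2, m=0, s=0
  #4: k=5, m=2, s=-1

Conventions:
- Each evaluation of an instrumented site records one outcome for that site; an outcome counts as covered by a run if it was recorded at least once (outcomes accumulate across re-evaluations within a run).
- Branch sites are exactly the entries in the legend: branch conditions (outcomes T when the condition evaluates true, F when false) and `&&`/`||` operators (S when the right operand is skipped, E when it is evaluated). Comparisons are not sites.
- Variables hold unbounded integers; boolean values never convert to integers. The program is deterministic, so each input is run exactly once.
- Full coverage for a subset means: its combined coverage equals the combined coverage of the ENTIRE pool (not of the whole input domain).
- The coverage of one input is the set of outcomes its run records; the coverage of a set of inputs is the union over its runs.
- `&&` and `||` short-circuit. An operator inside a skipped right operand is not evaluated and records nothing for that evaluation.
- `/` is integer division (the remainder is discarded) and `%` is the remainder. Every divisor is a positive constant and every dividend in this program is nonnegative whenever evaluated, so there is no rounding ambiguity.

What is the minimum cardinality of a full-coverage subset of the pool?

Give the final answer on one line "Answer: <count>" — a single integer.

input #1 (k=7, m=1, s=-3): events B2->S, B1->T; covers B1=T, B2=S
input #2 (k=4, m=0, s=-2): events B2->E, B1->T; covers B1=T, B2=E
input #3 (k=2, m=0, s=0): events B2->E, B1->F, B3->T, B4->T; covers B1=F, B2=E, B3=T, B4=T
input #4 (k=5, m=2, s=-1): events B2->S, B1->T; covers B1=T, B2=S
together the pool reaches 6 outcomes: B1=T, B1=F, B2=S, B2=E, B3=T, B4=T
every size-1 subset falls short of the 6 outcomes (best: 4/6)
size 2: inputs {1, 3} cover all 6 outcomes, and no lexicographically smaller subset of this size does

Answer: 2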